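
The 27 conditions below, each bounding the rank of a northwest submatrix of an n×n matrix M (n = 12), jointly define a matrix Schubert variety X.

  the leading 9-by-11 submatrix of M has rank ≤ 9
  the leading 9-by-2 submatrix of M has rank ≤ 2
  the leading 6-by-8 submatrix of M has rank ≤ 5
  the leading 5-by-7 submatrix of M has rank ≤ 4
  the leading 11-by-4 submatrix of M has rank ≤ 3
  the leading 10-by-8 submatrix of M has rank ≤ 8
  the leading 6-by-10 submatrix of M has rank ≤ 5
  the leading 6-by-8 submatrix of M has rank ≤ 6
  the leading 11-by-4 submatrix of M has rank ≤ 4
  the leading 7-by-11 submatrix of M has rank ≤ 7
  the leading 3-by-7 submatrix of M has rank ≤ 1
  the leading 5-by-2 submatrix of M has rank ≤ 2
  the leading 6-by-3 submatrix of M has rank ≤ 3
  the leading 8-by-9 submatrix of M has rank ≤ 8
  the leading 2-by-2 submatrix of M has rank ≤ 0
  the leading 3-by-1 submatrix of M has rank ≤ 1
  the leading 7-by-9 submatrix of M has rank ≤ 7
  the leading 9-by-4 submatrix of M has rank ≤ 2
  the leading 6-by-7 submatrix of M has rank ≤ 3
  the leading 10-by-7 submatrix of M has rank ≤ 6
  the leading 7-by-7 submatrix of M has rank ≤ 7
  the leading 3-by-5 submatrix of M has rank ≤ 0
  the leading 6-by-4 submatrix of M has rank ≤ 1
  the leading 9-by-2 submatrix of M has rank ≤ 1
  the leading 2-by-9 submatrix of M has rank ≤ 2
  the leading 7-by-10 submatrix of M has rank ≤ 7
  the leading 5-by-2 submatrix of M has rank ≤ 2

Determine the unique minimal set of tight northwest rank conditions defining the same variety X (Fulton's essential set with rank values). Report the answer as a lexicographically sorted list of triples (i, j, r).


Recovering R(i,j) via the rank-extension bound from the 27 conditions:

  R[1]: 0, 0, 0, 0, 0, 1, 1, 1, 1, 1, 1, 1
  R[2]: 0, 0, 0, 0, 0, 1, 1, 2, 2, 2, 2, 2
  R[3]: 0, 0, 0, 0, 0, 1, 1, 2, 3, 3, 3, 3
  R[4]: 1, 1, 1, 1, 1, 2, 2, 3, 4, 4, 4, 4
  R[5]: 1, 1, 1, 1, 2, 3, 3, 4, 5, 5, 5, 5
  R[6]: 1, 1, 1, 1, 2, 3, 3, 4, 5, 5, 6, 6
  R[7]: 1, 1, 2, 2, 3, 4, 4, 5, 6, 6, 7, 7
  R[8]: 1, 1, 2, 2, 3, 4, 5, 6, 7, 7, 8, 8
  R[9]: 1, 1, 2, 2, 3, 4, 5, 6, 7, 8, 9, 9
  R[10]: 1, 2, 3, 3, 4, 5, 6, 7, 8, 9, 10, 10
  R[11]: 1, 2, 3, 3, 4, 5, 6, 7, 8, 9, 10, 11
  R[12]: 1, 2, 3, 4, 5, 6, 7, 8, 9, 10, 11, 12

giving w = (6, 8, 9, 1, 5, 11, 3, 7, 10, 2, 12, 4) via Δ²R.

Fulton essential set (8 of the 31 Rothe cells):

[(3, 5, 0), (3, 7, 1), (6, 4, 1), (6, 7, 3), (6, 10, 5), (9, 2, 1), (9, 4, 2), (11, 4, 3)]


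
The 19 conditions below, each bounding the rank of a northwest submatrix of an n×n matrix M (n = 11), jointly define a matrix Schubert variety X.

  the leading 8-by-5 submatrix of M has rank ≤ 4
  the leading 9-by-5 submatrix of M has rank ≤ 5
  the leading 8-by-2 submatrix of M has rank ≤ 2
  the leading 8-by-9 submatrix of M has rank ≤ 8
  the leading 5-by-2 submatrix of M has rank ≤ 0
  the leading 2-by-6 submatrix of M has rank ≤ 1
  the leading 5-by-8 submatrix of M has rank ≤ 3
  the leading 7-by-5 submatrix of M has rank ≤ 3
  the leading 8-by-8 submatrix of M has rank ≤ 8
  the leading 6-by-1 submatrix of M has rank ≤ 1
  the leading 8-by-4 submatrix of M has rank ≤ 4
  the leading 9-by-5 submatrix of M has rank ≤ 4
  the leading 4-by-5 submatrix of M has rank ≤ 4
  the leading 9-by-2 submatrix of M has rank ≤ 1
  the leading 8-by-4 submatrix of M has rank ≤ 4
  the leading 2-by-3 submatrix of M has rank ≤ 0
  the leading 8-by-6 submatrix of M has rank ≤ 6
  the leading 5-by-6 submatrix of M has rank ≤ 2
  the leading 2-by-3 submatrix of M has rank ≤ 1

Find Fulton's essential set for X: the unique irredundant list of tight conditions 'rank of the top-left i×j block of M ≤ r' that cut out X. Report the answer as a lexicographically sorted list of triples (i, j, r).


Propagating the 19 rank bounds to every northwest block:

  0, 0, 0, 1, 1, 1, 1, 1, 1, 1, 1
  0, 0, 0, 1, 1, 1, 2, 2, 2, 2, 2
  0, 0, 1, 2, 2, 2, 3, 3, 3, 3, 3
  0, 0, 1, 2, 2, 2, 3, 3, 4, 4, 4
  0, 0, 1, 2, 2, 2, 3, 3, 4, 5, 5
  1, 1, 2, 3, 3, 3, 4, 4, 5, 6, 6
  1, 1, 2, 3, 3, 4, 5, 5, 6, 7, 7
  1, 1, 2, 3, 4, 5, 6, 6, 7, 8, 8
  1, 1, 2, 3, 4, 5, 6, 7, 8, 9, 9
  1, 2, 3, 4, 5, 6, 7, 8, 9, 10, 10
  1, 2, 3, 4, 5, 6, 7, 8, 9, 10, 11

second differences of R give the permutation w = (4, 7, 3, 9, 10, 1, 6, 5, 8, 2, 11).

7 SE-corners of the 24-cell Rothe diagram give Ess(w):

[(2, 3, 0), (2, 6, 1), (5, 2, 0), (5, 6, 2), (5, 8, 3), (7, 5, 3), (9, 2, 1)]


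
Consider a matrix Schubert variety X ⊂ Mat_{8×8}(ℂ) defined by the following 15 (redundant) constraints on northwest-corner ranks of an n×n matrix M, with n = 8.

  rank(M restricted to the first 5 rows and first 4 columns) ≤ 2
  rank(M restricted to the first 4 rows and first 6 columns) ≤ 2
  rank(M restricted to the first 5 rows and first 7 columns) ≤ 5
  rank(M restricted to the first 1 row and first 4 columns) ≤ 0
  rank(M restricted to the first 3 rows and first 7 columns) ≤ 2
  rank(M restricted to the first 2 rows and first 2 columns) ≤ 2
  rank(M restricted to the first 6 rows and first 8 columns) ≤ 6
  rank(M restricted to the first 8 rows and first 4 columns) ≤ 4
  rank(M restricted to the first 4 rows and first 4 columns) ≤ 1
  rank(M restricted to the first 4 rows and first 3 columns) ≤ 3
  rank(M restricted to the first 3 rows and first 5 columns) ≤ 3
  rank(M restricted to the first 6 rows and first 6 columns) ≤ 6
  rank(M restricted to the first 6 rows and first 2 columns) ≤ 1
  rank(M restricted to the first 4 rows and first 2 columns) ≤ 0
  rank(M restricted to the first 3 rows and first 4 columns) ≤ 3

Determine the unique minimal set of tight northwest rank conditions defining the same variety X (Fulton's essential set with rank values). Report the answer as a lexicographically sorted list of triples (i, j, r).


Rank table r_w(8×8) implied by the 15 constraints:

  i=1: 0 | 0 | 0 | 0 | 1 | 1 | 1 | 1
  i=2: 0 | 0 | 1 | 1 | 2 | 2 | 2 | 2
  i=3: 0 | 0 | 1 | 1 | 2 | 2 | 2 | 3
  i=4: 0 | 0 | 1 | 1 | 2 | 2 | 3 | 4
  i=5: 1 | 1 | 2 | 2 | 3 | 3 | 4 | 5
  i=6: 1 | 1 | 2 | 3 | 4 | 4 | 5 | 6
  i=7: 1 | 2 | 3 | 4 | 5 | 5 | 6 | 7
  i=8: 1 | 2 | 3 | 4 | 5 | 6 | 7 | 8

second differences of R give the permutation w = (5, 3, 8, 7, 1, 4, 2, 6).

|D(w)|=16, |Ess(w)|=6:

[(1, 4, 0), (3, 7, 2), (4, 2, 0), (4, 4, 1), (4, 6, 2), (6, 2, 1)]


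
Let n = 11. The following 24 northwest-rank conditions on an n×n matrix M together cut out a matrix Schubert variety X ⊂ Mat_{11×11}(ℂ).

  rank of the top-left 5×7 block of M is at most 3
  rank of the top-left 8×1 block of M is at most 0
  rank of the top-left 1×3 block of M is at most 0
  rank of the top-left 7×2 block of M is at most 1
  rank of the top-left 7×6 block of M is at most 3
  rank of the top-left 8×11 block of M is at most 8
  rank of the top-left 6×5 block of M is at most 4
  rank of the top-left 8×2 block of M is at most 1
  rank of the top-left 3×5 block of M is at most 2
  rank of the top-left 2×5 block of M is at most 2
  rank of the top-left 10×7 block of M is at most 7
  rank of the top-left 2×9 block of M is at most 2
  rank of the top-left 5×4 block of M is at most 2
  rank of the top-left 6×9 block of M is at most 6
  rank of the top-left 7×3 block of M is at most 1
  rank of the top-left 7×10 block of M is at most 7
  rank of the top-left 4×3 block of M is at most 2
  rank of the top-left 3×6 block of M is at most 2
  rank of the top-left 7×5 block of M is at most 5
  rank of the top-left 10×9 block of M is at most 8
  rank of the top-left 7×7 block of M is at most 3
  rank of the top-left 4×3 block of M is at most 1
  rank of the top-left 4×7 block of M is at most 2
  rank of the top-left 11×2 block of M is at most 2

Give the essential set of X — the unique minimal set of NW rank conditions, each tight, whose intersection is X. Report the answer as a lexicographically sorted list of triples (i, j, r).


Propagating the 24 rank bounds to every northwest block:

  R[1]: 0 0 0 1 1 1 1 1 1 1 1
  R[2]: 0 1 1 2 2 2 2 2 2 2 2
  R[3]: 0 1 1 2 2 2 2 3 3 3 3
  R[4]: 0 1 1 2 2 2 2 3 4 4 4
  R[5]: 0 1 1 2 3 3 3 4 5 5 5
  R[6]: 0 1 1 2 3 3 3 4 5 6 6
  R[7]: 0 1 1 2 3 3 3 4 5 6 7
  R[8]: 0 1 2 3 4 4 4 5 6 7 8
  R[9]: 1 2 3 4 5 5 5 6 7 8 9
  R[10]: 1 2 3 4 5 6 6 7 8 9 10
  R[11]: 1 2 3 4 5 6 7 8 9 10 11

reading off 1-entries of Δ²R: w = (4, 2, 8, 9, 5, 10, 11, 3, 1, 6, 7).

5 SE-corners of the 25-cell Rothe diagram give Ess(w):

[(1, 3, 0), (4, 7, 2), (7, 3, 1), (7, 7, 3), (8, 1, 0)]


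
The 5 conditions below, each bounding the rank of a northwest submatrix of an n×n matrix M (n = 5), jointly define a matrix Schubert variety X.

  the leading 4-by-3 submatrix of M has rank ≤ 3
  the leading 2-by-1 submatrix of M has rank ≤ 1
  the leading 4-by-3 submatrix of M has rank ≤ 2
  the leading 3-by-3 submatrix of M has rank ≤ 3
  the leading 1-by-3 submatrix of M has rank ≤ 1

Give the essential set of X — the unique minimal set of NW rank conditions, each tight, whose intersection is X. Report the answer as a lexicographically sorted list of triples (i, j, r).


Reconstructing r_w from the 5 given conditions:

  row 1: 1  1  1  1  1
  row 2: 1  2  2  2  2
  row 3: 1  2  2  3  3
  row 4: 1  2  2  3  4
  row 5: 1  2  3  4  5

hence w(1..5) = (1, 2, 4, 5, 3).

ℓ(w)=2; the 1 essential cell (i,j,r):

[(4, 3, 2)]


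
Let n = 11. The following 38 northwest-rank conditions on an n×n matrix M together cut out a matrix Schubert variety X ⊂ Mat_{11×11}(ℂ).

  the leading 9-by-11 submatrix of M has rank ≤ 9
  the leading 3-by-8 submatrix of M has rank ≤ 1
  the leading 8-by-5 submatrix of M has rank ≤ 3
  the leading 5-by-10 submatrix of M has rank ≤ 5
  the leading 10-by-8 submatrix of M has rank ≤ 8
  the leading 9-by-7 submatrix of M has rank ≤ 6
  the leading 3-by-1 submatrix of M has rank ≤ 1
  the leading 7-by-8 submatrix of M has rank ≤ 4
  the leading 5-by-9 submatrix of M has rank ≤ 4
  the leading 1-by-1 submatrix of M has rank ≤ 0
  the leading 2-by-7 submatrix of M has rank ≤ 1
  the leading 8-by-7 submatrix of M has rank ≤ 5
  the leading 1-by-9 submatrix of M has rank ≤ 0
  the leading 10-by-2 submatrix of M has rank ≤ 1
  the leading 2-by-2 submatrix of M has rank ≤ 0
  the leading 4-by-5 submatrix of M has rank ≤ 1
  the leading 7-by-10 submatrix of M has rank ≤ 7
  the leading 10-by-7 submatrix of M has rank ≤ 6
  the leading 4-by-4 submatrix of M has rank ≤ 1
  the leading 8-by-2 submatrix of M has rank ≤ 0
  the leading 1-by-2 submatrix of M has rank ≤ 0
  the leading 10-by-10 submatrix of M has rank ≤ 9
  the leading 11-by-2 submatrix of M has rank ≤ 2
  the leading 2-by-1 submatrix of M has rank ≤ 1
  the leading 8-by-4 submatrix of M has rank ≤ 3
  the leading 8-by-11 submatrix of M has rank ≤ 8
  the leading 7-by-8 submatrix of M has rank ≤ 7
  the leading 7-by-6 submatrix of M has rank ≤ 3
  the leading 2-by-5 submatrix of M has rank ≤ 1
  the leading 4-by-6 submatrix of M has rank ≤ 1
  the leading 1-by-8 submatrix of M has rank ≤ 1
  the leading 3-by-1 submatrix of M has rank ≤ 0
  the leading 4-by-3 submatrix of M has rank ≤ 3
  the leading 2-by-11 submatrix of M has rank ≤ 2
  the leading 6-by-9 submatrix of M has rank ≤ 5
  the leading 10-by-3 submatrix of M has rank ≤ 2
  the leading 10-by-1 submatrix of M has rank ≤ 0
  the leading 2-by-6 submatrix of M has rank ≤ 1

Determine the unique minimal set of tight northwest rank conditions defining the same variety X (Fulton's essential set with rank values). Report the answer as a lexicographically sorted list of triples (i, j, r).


Rank table r_w(11×11) implied by the 38 constraints:

  0  0  0  0  0  0  0  0  0  1  1
  0  0  1  1  1  1  1  1  1  2  2
  0  0  1  1  1  1  1  1  2  3  3
  0  0  1  1  1  1  2  2  3  4  4
  0  0  1  2  2  2  3  3  4  5  5
  0  0  1  2  3  3  4  4  5  6  6
  0  0  1  2  3  3  4  4  5  6  7
  0  0  1  2  3  4  5  5  6  7  8
  0  1  2  3  4  5  6  6  7  8  9
  0  1  2  3  4  5  6  7  8  9  10
  1  2  3  4  5  6  7  8  9  10  11

second differences of R give the permutation w = (10, 3, 9, 7, 4, 5, 11, 6, 2, 8, 1).

Fulton essential set (7 of the 35 Rothe cells):

[(1, 9, 0), (3, 8, 1), (4, 6, 1), (7, 6, 3), (7, 8, 4), (8, 2, 0), (10, 1, 0)]


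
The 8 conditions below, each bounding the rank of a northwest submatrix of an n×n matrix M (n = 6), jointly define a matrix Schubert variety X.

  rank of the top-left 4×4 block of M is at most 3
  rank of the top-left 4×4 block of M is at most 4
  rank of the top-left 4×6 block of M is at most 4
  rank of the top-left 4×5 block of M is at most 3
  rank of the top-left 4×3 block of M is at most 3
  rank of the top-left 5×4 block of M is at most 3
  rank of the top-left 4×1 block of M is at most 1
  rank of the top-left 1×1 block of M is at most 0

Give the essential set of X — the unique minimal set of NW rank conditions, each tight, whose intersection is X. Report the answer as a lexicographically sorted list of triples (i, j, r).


Reconstructing r_w from the 8 given conditions:

  0 | 1 | 1 | 1 | 1 | 1
  1 | 2 | 2 | 2 | 2 | 2
  1 | 2 | 3 | 3 | 3 | 3
  1 | 2 | 3 | 3 | 3 | 4
  1 | 2 | 3 | 3 | 4 | 5
  1 | 2 | 3 | 4 | 5 | 6

second differences of R give the permutation w = (2, 1, 3, 6, 5, 4).

D(w) has 4 cells with 3 SE-corners; essential set:

[(1, 1, 0), (4, 5, 3), (5, 4, 3)]


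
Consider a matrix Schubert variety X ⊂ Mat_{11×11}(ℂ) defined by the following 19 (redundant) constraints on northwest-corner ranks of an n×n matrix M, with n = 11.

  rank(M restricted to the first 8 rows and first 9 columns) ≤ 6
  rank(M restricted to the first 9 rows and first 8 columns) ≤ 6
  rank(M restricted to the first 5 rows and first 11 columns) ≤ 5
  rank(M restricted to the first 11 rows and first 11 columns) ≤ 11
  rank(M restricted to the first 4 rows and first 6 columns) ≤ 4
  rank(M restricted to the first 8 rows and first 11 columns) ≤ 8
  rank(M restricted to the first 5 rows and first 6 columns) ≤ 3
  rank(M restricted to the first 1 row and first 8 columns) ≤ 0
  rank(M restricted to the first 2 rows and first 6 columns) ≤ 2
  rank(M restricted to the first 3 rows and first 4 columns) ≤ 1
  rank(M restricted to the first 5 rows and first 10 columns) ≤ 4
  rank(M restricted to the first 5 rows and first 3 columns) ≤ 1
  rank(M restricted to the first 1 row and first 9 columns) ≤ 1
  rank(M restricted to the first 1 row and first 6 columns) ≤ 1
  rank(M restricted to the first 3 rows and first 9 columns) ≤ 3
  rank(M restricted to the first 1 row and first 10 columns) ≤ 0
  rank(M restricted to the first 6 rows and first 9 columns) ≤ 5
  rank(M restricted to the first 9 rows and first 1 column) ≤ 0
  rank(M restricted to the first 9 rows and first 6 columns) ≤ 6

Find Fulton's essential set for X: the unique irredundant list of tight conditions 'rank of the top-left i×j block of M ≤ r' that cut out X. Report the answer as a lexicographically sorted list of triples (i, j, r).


Rank table r_w(11×11) implied by the 19 constraints:

  row 1: 0  0  0  0  0  0  0  0  0  0  1
  row 2: 0  1  1  1  1  1  1  1  1  1  2
  row 3: 0  1  1  1  2  2  2  2  2  2  3
  row 4: 0  1  1  2  3  3  3  3  3  3  4
  row 5: 0  1  1  2  3  3  4  4  4  4  5
  row 6: 0  1  2  3  4  4  5  5  5  5  6
  row 7: 0  1  2  3  4  5  6  6  6  6  7
  row 8: 0  1  2  3  4  5  6  6  6  7  8
  row 9: 0  1  2  3  4  5  6  6  7  8  9
  row 10: 1  2  3  4  5  6  7  7  8  9  10
  row 11: 1  2  3  4  5  6  7  8  9  10  11

giving w = (11, 2, 5, 4, 7, 3, 6, 10, 9, 1, 8) via Δ²R.

D(w) has 26 cells with 7 SE-corners; essential set:

[(1, 10, 0), (3, 4, 1), (5, 3, 1), (5, 6, 3), (8, 9, 6), (9, 1, 0), (9, 8, 6)]


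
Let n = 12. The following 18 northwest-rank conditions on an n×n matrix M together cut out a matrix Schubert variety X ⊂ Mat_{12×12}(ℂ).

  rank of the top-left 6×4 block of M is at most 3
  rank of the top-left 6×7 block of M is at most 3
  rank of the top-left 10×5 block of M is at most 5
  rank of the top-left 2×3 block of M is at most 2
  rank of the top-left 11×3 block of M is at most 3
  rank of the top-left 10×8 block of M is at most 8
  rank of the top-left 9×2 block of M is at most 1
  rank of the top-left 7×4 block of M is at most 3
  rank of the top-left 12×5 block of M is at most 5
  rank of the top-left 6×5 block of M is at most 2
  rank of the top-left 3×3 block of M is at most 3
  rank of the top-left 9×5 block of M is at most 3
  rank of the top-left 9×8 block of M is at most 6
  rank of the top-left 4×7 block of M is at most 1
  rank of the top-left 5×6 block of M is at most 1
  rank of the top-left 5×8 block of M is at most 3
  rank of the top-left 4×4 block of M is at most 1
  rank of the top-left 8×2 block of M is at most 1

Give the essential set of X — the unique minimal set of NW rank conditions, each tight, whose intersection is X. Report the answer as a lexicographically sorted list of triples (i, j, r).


The tightest implied rank at each (i,j), from the 18 conditions:

  R[1]: 1, 1, 1, 1, 1, 1, 1, 1, 1, 1, 1, 1
  R[2]: 1, 1, 1, 1, 1, 1, 1, 2, 2, 2, 2, 2
  R[3]: 1, 1, 1, 1, 1, 1, 1, 2, 3, 3, 3, 3
  R[4]: 1, 1, 1, 1, 1, 1, 1, 2, 3, 4, 4, 4
  R[5]: 1, 1, 1, 1, 1, 1, 2, 3, 4, 5, 5, 5
  R[6]: 1, 1, 2, 2, 2, 2, 3, 4, 5, 6, 6, 6
  R[7]: 1, 1, 2, 3, 3, 3, 4, 5, 6, 7, 7, 7
  R[8]: 1, 1, 2, 3, 3, 4, 5, 6, 7, 8, 8, 8
  R[9]: 1, 1, 2, 3, 3, 4, 5, 6, 7, 8, 9, 9
  R[10]: 1, 2, 3, 4, 4, 5, 6, 7, 8, 9, 10, 10
  R[11]: 1, 2, 3, 4, 5, 6, 7, 8, 9, 10, 11, 11
  R[12]: 1, 2, 3, 4, 5, 6, 7, 8, 9, 10, 11, 12

second differences of R give the permutation w = (1, 8, 9, 10, 7, 3, 4, 6, 11, 2, 5, 12).

Rothe diagram D(w) (29 cells), 4 SE-corners (essential conditions):

[(4, 7, 1), (5, 6, 1), (9, 2, 1), (9, 5, 3)]


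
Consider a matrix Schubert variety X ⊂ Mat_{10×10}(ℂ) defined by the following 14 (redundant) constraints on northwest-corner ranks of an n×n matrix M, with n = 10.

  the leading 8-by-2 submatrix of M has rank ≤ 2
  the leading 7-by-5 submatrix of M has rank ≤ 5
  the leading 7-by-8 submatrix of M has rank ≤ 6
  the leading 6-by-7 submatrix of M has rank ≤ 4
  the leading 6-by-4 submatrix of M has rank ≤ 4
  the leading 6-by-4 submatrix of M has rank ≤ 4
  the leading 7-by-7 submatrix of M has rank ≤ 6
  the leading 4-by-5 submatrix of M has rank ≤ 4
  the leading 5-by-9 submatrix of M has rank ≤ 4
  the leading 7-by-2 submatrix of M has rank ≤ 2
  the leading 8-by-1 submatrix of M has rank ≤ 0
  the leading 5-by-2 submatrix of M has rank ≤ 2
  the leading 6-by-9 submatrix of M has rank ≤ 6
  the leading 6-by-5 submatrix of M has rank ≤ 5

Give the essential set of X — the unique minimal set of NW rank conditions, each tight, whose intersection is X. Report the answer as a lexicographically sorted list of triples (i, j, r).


Reconstructing r_w from the 14 given conditions:

  row 1: 0  1  1  1  1  1  1  1  1  1
  row 2: 0  1  2  2  2  2  2  2  2  2
  row 3: 0  1  2  3  3  3  3  3  3  3
  row 4: 0  1  2  3  4  4  4  4  4  4
  row 5: 0  1  2  3  4  4  4  4  4  5
  row 6: 0  1  2  3  4  4  4  5  5  6
  row 7: 0  1  2  3  4  5  5  6  6  7
  row 8: 0  1  2  3  4  5  6  7  7  8
  row 9: 1  2  3  4  5  6  7  8  8  9
  row 10: 1  2  3  4  5  6  7  8  9  10

hence w(1..10) = (2, 3, 4, 5, 10, 8, 6, 7, 1, 9).

Rothe diagram D(w) (14 cells), 3 SE-corners (essential conditions):

[(5, 9, 4), (6, 7, 4), (8, 1, 0)]


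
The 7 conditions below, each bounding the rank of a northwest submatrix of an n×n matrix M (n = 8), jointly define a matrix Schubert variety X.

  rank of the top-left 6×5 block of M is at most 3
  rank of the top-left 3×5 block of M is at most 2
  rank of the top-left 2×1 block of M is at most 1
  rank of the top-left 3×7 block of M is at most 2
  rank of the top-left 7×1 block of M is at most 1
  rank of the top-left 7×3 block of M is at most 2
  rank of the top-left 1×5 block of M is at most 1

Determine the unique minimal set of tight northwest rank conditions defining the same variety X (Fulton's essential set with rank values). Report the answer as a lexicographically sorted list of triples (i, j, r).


Computing R[i][j] = min implied NW-rank bound (n=8, 7 conditions):

  1 1 1 1 1 1 1 1
  1 2 2 2 2 2 2 2
  1 2 2 2 2 2 2 3
  1 2 2 3 3 3 3 4
  1 2 2 3 3 4 4 5
  1 2 2 3 3 4 5 6
  1 2 2 3 4 5 6 7
  1 2 3 4 5 6 7 8

second differences of R give the permutation w = (1, 2, 8, 4, 6, 7, 5, 3).

D(w) has 11 cells with 3 SE-corners; essential set:

[(3, 7, 2), (6, 5, 3), (7, 3, 2)]


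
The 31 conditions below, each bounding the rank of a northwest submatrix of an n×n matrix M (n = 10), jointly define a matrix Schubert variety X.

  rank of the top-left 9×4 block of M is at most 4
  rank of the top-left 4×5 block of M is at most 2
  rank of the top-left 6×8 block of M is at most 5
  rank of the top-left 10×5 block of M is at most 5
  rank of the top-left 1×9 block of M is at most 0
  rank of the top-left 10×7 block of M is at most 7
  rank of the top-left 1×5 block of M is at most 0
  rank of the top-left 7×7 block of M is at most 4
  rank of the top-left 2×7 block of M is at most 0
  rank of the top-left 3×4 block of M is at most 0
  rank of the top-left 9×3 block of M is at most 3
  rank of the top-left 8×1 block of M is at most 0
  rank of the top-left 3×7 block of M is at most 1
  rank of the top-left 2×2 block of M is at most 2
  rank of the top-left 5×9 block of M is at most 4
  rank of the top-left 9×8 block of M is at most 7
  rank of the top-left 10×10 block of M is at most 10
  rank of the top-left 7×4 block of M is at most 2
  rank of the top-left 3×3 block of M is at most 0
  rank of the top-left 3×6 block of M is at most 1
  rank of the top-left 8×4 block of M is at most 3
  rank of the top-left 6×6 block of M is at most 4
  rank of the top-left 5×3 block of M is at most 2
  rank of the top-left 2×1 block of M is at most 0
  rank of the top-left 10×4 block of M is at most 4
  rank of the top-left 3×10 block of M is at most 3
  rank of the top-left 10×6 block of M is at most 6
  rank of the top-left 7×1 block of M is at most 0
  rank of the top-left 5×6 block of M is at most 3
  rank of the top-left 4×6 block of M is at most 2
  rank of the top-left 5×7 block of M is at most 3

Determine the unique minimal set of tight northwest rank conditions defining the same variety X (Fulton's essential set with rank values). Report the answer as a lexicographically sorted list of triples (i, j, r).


Reconstructing r_w from the 31 given conditions:

  i=1: 0, 0, 0, 0, 0, 0, 0, 0, 0, 1
  i=2: 0, 0, 0, 0, 0, 0, 0, 1, 1, 2
  i=3: 0, 0, 0, 0, 1, 1, 1, 2, 2, 3
  i=4: 0, 1, 1, 1, 2, 2, 2, 3, 3, 4
  i=5: 0, 1, 2, 2, 3, 3, 3, 4, 4, 5
  i=6: 0, 1, 2, 2, 3, 4, 4, 5, 5, 6
  i=7: 0, 1, 2, 2, 3, 4, 4, 5, 6, 7
  i=8: 0, 1, 2, 3, 4, 5, 5, 6, 7, 8
  i=9: 1, 2, 3, 4, 5, 6, 6, 7, 8, 9
  i=10: 1, 2, 3, 4, 5, 6, 7, 8, 9, 10

second differences of R give the permutation w = (10, 8, 5, 2, 3, 6, 9, 4, 1, 7).

Fulton essential set (6 of the 28 Rothe cells):

[(1, 9, 0), (2, 7, 0), (3, 4, 0), (7, 4, 2), (7, 7, 4), (8, 1, 0)]


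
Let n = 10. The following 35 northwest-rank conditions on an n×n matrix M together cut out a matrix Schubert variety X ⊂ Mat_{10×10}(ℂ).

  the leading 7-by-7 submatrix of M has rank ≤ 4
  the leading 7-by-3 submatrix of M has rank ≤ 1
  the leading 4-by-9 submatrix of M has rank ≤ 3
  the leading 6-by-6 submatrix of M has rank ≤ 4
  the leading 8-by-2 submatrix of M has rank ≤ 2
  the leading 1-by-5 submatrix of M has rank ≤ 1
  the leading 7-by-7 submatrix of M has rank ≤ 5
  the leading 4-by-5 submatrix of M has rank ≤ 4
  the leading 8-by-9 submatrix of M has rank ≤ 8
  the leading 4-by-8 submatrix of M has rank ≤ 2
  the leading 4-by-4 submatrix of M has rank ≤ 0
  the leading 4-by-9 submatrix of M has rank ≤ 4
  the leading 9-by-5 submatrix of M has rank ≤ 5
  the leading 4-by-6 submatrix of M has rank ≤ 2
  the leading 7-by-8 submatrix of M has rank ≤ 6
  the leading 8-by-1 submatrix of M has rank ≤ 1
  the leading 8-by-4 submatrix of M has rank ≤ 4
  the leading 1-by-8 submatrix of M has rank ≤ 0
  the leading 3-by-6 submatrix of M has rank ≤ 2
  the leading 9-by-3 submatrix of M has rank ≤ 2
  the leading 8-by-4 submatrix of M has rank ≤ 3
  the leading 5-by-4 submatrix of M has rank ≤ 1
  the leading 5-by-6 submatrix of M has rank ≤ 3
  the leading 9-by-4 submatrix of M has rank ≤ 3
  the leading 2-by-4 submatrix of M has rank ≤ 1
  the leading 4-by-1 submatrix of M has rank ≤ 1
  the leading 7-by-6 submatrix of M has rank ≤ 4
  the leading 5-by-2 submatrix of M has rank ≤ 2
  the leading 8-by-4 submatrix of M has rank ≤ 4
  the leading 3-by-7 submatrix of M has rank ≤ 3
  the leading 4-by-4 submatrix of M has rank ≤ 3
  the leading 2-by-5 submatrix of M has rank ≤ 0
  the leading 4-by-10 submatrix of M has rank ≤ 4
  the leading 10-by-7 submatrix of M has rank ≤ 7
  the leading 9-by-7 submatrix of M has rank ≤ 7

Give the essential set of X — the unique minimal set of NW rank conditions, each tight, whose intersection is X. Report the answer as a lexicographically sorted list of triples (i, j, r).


The tightest implied rank at each (i,j), from the 35 conditions:

  row 1: 0 | 0 | 0 | 0 | 0 | 0 | 0 | 0 | 1 | 1
  row 2: 0 | 0 | 0 | 0 | 0 | 1 | 1 | 1 | 2 | 2
  row 3: 0 | 0 | 0 | 0 | 1 | 2 | 2 | 2 | 3 | 3
  row 4: 0 | 0 | 0 | 0 | 1 | 2 | 2 | 2 | 3 | 4
  row 5: 1 | 1 | 1 | 1 | 2 | 3 | 3 | 3 | 4 | 5
  row 6: 1 | 1 | 1 | 2 | 3 | 4 | 4 | 4 | 5 | 6
  row 7: 1 | 1 | 1 | 2 | 3 | 4 | 4 | 5 | 6 | 7
  row 8: 1 | 2 | 2 | 3 | 4 | 5 | 5 | 6 | 7 | 8
  row 9: 1 | 2 | 2 | 3 | 4 | 5 | 6 | 7 | 8 | 9
  row 10: 1 | 2 | 3 | 4 | 5 | 6 | 7 | 8 | 9 | 10

giving w = (9, 6, 5, 10, 1, 4, 8, 2, 7, 3) via Δ²R.

Fulton essential set (7 of the 29 Rothe cells):

[(1, 8, 0), (2, 5, 0), (4, 4, 0), (4, 8, 2), (7, 3, 1), (7, 7, 4), (9, 3, 2)]


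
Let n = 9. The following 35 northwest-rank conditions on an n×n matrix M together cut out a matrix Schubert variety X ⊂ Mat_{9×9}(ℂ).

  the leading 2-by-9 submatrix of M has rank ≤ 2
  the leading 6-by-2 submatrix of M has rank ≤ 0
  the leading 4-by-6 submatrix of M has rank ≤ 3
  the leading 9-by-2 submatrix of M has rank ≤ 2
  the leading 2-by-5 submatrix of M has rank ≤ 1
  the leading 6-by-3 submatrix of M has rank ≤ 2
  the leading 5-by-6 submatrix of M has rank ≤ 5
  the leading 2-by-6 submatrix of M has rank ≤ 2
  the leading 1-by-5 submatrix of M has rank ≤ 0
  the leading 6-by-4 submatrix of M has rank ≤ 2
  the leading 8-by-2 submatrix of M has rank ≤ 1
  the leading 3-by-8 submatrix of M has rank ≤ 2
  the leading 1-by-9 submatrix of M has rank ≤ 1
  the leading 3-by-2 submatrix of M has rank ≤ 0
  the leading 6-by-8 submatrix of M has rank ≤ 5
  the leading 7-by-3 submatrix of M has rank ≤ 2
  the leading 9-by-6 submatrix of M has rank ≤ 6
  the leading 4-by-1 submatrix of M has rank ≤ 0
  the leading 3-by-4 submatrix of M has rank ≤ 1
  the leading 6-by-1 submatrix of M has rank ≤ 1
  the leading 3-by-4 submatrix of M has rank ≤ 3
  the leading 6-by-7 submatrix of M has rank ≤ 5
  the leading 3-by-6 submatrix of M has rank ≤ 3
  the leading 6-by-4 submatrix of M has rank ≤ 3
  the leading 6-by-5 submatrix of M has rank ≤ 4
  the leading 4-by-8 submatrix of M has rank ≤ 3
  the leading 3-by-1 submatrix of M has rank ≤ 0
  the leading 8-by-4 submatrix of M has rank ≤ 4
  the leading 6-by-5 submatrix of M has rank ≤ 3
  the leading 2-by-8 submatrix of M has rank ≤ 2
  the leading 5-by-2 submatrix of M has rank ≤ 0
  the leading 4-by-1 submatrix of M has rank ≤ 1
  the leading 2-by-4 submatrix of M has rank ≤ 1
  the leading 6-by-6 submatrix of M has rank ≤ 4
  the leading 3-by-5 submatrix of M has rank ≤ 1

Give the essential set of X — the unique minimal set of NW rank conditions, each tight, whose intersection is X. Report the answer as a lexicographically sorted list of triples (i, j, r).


Rank table r_w(9×9) implied by the 35 constraints:

  0 0 0 0 0 1 1 1 1
  0 0 1 1 1 2 2 2 2
  0 0 1 1 1 2 2 2 3
  0 0 1 2 2 3 3 3 4
  0 0 1 2 3 4 4 4 5
  0 0 1 2 3 4 5 5 6
  1 1 2 3 4 5 6 6 7
  1 1 2 3 4 5 6 7 8
  1 2 3 4 5 6 7 8 9

second differences of R give the permutation w = (6, 3, 9, 4, 5, 7, 1, 8, 2).

D(w) has 20 cells with 5 SE-corners; essential set:

[(1, 5, 0), (3, 5, 1), (3, 8, 2), (6, 2, 0), (8, 2, 1)]


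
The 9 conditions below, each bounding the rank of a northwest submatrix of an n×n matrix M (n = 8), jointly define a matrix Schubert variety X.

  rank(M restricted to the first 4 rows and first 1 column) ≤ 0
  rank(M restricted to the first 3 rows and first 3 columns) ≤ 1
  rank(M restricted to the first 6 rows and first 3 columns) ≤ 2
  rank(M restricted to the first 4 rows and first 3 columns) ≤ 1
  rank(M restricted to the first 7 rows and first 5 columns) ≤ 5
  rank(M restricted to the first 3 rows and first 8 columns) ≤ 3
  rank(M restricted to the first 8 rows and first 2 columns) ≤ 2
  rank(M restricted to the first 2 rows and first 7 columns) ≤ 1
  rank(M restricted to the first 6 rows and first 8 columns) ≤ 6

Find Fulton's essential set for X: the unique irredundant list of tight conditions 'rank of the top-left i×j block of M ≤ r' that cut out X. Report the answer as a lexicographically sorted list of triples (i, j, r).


Propagating the 9 rank bounds to every northwest block:

  i=1: 0 | 1 | 1 | 1 | 1 | 1 | 1 | 1
  i=2: 0 | 1 | 1 | 1 | 1 | 1 | 1 | 2
  i=3: 0 | 1 | 1 | 2 | 2 | 2 | 2 | 3
  i=4: 0 | 1 | 1 | 2 | 3 | 3 | 3 | 4
  i=5: 1 | 2 | 2 | 3 | 4 | 4 | 4 | 5
  i=6: 1 | 2 | 2 | 3 | 4 | 5 | 5 | 6
  i=7: 1 | 2 | 3 | 4 | 5 | 6 | 6 | 7
  i=8: 1 | 2 | 3 | 4 | 5 | 6 | 7 | 8

so w = (2, 8, 4, 5, 1, 6, 3, 7).

|D(w)|=12, |Ess(w)|=4:

[(2, 7, 1), (4, 1, 0), (4, 3, 1), (6, 3, 2)]


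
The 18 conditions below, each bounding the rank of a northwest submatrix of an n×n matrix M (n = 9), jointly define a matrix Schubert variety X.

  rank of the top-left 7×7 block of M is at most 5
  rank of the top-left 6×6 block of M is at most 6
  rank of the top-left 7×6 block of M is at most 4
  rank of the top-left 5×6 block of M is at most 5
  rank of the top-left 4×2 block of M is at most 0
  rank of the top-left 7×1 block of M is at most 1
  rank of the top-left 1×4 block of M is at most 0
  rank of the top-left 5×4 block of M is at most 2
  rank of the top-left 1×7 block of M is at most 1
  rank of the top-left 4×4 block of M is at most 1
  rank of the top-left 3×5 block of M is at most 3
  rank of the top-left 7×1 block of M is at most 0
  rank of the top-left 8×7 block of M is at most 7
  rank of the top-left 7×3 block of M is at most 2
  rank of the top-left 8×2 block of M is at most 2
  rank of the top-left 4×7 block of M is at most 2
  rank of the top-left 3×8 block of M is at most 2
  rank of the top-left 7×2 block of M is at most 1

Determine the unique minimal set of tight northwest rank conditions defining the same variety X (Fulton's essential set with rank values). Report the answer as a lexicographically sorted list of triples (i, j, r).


Propagating the 18 rank bounds to every northwest block:

  0, 0, 0, 0, 1, 1, 1, 1, 1
  0, 0, 1, 1, 2, 2, 2, 2, 2
  0, 0, 1, 1, 2, 2, 2, 2, 3
  0, 0, 1, 1, 2, 2, 2, 3, 4
  0, 1, 2, 2, 3, 3, 3, 4, 5
  0, 1, 2, 3, 4, 4, 4, 5, 6
  0, 1, 2, 3, 4, 4, 5, 6, 7
  1, 2, 3, 4, 5, 5, 6, 7, 8
  1, 2, 3, 4, 5, 6, 7, 8, 9

the unique w with this rank table is (5, 3, 9, 8, 2, 4, 7, 1, 6).

Fulton essential set (7 of the 21 Rothe cells):

[(1, 4, 0), (3, 8, 2), (4, 2, 0), (4, 4, 1), (4, 7, 2), (7, 1, 0), (7, 6, 4)]


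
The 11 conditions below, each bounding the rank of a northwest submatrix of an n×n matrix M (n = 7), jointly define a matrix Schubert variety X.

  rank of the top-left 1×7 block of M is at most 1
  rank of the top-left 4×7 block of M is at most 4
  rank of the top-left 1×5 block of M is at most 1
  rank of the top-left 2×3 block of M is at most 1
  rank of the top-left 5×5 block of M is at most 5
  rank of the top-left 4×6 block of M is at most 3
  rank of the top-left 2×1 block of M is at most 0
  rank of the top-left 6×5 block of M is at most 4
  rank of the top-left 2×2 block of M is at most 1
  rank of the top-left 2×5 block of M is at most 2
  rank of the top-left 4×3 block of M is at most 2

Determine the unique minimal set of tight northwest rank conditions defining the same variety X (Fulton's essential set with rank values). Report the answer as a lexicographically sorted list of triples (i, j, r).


Reconstructing r_w from the 11 given conditions:

  0 | 1 | 1 | 1 | 1 | 1 | 1
  0 | 1 | 1 | 2 | 2 | 2 | 2
  1 | 2 | 2 | 3 | 3 | 3 | 3
  1 | 2 | 2 | 3 | 3 | 3 | 4
  1 | 2 | 3 | 4 | 4 | 4 | 5
  1 | 2 | 3 | 4 | 4 | 5 | 6
  1 | 2 | 3 | 4 | 5 | 6 | 7

second differences of R give the permutation w = (2, 4, 1, 7, 3, 6, 5).

ℓ(w)=7; the 5 essential cells (i,j,r):

[(2, 1, 0), (2, 3, 1), (4, 3, 2), (4, 6, 3), (6, 5, 4)]


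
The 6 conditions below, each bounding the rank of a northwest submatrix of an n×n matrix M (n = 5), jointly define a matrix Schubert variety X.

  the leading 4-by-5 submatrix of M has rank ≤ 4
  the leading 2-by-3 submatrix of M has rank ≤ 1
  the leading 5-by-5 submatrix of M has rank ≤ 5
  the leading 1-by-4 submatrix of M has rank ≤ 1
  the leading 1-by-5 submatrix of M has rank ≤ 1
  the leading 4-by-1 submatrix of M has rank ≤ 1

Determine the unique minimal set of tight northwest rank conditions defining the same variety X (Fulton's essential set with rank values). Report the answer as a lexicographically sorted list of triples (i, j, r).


Reconstructing r_w from the 6 given conditions:

  i=1: 1, 1, 1, 1, 1
  i=2: 1, 1, 1, 2, 2
  i=3: 1, 2, 2, 3, 3
  i=4: 1, 2, 3, 4, 4
  i=5: 1, 2, 3, 4, 5

reading off 1-entries of Δ²R: w = (1, 4, 2, 3, 5).

Rothe diagram D(w) (2 cells), 1 SE-corner (essential condition):

[(2, 3, 1)]


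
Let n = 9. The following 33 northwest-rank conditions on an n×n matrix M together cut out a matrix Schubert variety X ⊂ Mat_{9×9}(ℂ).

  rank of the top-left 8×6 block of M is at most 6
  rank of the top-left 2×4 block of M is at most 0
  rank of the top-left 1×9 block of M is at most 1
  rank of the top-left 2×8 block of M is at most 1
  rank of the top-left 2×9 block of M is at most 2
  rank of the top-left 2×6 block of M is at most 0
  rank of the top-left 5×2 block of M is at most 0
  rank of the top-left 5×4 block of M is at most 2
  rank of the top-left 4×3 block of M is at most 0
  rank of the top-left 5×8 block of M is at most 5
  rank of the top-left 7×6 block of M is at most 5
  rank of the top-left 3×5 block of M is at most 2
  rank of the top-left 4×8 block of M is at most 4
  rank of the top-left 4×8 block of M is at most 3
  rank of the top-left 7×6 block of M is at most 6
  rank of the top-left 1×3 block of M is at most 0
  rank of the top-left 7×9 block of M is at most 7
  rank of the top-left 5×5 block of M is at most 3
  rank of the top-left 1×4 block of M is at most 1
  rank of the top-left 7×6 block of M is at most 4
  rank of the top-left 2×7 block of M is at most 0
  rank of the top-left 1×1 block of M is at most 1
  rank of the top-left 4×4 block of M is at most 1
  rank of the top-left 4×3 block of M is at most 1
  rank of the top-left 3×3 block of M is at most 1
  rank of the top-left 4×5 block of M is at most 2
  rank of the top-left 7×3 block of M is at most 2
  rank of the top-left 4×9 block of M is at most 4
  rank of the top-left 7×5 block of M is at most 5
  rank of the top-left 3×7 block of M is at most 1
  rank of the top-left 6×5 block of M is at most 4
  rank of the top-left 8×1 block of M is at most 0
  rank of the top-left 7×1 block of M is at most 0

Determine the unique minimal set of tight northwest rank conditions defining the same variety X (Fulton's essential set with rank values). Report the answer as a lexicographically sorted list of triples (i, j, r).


The tightest implied rank at each (i,j), from the 33 conditions:

  R[1]: 0 0 0 0 0 0 0 1 1
  R[2]: 0 0 0 0 0 0 0 1 2
  R[3]: 0 0 0 1 1 1 1 2 3
  R[4]: 0 0 0 1 2 2 2 3 4
  R[5]: 0 0 1 2 3 3 3 4 5
  R[6]: 0 1 2 3 4 4 4 5 6
  R[7]: 0 1 2 3 4 4 5 6 7
  R[8]: 0 1 2 3 4 5 6 7 8
  R[9]: 1 2 3 4 5 6 7 8 9

the unique w with this rank table is (8, 9, 4, 5, 3, 2, 7, 6, 1).

Rothe diagram D(w) (26 cells), 5 SE-corners (essential conditions):

[(2, 7, 0), (4, 3, 0), (5, 2, 0), (7, 6, 4), (8, 1, 0)]


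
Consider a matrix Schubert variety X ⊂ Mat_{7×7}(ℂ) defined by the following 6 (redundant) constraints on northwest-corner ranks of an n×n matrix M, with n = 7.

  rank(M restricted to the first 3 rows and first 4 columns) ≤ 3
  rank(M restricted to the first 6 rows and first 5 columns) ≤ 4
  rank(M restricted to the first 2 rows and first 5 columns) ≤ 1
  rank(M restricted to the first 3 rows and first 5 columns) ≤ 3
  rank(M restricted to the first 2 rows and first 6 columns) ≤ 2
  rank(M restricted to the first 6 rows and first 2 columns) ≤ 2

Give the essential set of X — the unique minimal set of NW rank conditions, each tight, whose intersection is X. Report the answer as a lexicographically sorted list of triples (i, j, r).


The tightest implied rank at each (i,j), from the 6 conditions:

  R[1]: 1  1  1  1  1  1  1
  R[2]: 1  1  1  1  1  2  2
  R[3]: 1  2  2  2  2  3  3
  R[4]: 1  2  3  3  3  4  4
  R[5]: 1  2  3  4  4  5  5
  R[6]: 1  2  3  4  4  5  6
  R[7]: 1  2  3  4  5  6  7

reading off 1-entries of Δ²R: w = (1, 6, 2, 3, 4, 7, 5).

Rothe diagram D(w) (5 cells), 2 SE-corners (essential conditions):

[(2, 5, 1), (6, 5, 4)]


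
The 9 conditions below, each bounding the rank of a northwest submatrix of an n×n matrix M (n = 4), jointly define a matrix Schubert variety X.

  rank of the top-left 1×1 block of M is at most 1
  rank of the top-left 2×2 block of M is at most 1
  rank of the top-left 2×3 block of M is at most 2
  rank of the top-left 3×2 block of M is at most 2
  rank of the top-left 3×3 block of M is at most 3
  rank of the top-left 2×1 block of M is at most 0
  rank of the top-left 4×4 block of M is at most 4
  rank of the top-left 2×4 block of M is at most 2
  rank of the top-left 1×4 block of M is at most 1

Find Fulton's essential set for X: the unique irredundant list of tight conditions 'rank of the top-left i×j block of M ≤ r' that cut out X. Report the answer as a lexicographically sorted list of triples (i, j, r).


Propagating the 9 rank bounds to every northwest block:

  row 1: 0  1  1  1
  row 2: 0  1  2  2
  row 3: 1  2  3  3
  row 4: 1  2  3  4

so w = (2, 3, 1, 4).

Fulton essential set (1 of the 2 Rothe cells):

[(2, 1, 0)]


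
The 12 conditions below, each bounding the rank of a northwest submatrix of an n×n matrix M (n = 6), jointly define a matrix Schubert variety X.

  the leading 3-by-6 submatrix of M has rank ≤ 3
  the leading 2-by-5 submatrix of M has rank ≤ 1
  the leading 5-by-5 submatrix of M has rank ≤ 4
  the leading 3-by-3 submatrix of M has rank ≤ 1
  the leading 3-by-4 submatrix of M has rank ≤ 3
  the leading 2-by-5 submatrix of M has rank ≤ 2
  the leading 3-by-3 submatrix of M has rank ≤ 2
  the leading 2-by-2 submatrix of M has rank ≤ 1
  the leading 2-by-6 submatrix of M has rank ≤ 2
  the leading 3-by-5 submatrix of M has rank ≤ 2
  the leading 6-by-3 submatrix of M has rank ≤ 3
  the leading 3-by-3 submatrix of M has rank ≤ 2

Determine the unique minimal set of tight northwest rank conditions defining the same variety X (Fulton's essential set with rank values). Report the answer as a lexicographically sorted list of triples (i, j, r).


Recovering R(i,j) via the rank-extension bound from the 12 conditions:

  R[1]: 1, 1, 1, 1, 1, 1
  R[2]: 1, 1, 1, 1, 1, 2
  R[3]: 1, 1, 1, 2, 2, 3
  R[4]: 1, 2, 2, 3, 3, 4
  R[5]: 1, 2, 3, 4, 4, 5
  R[6]: 1, 2, 3, 4, 5, 6

the unique w with this rank table is (1, 6, 4, 2, 3, 5).

D(w) has 6 cells with 2 SE-corners; essential set:

[(2, 5, 1), (3, 3, 1)]


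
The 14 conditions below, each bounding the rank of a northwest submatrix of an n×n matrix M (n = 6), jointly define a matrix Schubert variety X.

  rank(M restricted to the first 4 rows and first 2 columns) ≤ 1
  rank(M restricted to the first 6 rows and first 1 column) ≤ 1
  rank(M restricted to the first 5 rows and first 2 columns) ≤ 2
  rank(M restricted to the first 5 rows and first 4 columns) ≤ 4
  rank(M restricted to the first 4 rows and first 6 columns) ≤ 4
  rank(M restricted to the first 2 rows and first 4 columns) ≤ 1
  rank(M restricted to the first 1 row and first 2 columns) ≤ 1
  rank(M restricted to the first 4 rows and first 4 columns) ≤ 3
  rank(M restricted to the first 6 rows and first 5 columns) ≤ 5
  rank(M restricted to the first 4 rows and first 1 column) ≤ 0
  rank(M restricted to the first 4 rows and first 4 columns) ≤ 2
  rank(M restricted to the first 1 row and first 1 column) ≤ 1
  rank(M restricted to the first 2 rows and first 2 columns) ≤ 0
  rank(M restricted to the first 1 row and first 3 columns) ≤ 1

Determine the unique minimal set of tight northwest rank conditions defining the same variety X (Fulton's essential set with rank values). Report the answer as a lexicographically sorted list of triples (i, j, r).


Reconstructing r_w from the 14 given conditions:

  0  0  1  1  1  1
  0  0  1  1  2  2
  0  1  2  2  3  3
  0  1  2  2  3  4
  1  2  3  3  4  5
  1  2  3  4  5  6

the unique w with this rank table is (3, 5, 2, 6, 1, 4).

Fulton essential set (4 of the 8 Rothe cells):

[(2, 2, 0), (2, 4, 1), (4, 1, 0), (4, 4, 2)]
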